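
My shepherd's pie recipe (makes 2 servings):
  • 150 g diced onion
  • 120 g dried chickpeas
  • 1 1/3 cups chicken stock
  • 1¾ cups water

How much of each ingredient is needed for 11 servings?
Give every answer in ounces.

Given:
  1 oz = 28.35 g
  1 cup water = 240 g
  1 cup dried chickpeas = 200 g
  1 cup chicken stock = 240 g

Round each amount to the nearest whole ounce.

Scaling factor: 11/2 = 5.5.
diced onion: 150 g × 11/2 ÷ 28.35 g/oz ≈ 29 oz
dried chickpeas: 120 g × 11/2 ÷ 28.35 g/oz ≈ 23 oz
chicken stock: 4/3 cup × 11/2 × 240 g/cup ÷ 28.35 g/oz ≈ 62 oz
water: 1.75 cup × 11/2 × 240 g/cup ÷ 28.35 g/oz ≈ 81 oz

diced onion: 29 oz; dried chickpeas: 23 oz; chicken stock: 62 oz; water: 81 oz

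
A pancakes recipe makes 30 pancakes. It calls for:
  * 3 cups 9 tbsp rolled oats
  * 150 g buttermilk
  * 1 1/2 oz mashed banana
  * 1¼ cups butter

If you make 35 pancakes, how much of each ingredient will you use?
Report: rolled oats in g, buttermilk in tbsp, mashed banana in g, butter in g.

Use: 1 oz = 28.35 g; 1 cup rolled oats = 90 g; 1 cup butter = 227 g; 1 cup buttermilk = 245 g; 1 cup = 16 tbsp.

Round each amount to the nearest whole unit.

Scaling factor: 35/30 = 7/6.
rolled oats: (3 cup + 9 tbsp = 3.5625 cup) × 7/6 × 90 g/cup ≈ 374 g
buttermilk: 150 g × 7/6 ÷ 245 g/cup × 16 tbsp/cup ≈ 11 tbsp
mashed banana: 1.5 oz × 7/6 × 28.35 g/oz ≈ 50 g
butter: 1.25 cup × 7/6 × 227 g/cup ≈ 331 g

rolled oats: 374 g; buttermilk: 11 tbsp; mashed banana: 50 g; butter: 331 g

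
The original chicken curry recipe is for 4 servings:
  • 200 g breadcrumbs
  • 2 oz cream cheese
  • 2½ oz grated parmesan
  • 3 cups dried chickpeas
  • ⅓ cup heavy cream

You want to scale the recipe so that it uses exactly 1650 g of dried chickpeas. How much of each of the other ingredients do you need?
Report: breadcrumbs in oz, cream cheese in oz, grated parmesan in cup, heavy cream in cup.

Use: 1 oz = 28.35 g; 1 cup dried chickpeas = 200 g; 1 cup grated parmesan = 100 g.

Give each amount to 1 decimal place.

breadcrumbs: 19.4 oz; cream cheese: 5.5 oz; grated parmesan: 1.9 cup; heavy cream: 0.9 cup

The original recipe has 600 g of dried chickpeas, so the scaling factor is 1650 ÷ 600 = 11/4 = 2.75.
breadcrumbs: 200 g × 11/4 ÷ 28.35 g/oz ≈ 19.4 oz
cream cheese: 2 oz × 11/4 = 5.5 oz
grated parmesan: 2.5 oz × 11/4 × 28.35 g/oz ÷ 100 g/cup ≈ 1.9 cup
heavy cream: 1/3 cup × 11/4 ≈ 0.9 cup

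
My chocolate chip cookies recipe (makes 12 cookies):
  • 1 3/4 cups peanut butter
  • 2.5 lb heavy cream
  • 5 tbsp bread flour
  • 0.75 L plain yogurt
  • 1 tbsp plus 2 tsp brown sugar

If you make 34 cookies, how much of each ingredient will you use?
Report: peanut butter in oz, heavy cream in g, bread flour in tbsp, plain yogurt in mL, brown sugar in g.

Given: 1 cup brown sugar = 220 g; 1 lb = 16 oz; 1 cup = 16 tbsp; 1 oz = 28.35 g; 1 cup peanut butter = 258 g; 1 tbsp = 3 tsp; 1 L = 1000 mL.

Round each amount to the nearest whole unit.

Scaling factor: 34/12 = 17/6.
peanut butter: 1.75 cup × 17/6 × 258 g/cup ÷ 28.35 g/oz ≈ 45 oz
heavy cream: 2.5 lb × 17/6 × 16 oz/lb × 28.35 g/oz = 3213 g
bread flour: 5 tbsp × 17/6 ≈ 14 tbsp
plain yogurt: 0.75 L × 17/6 × 1000 mL/L = 2125 mL
brown sugar: (1 tbsp + 2 tsp = 5/3 tbsp) × 17/6 ÷ 16 tbsp/cup × 220 g/cup ≈ 65 g

peanut butter: 45 oz; heavy cream: 3213 g; bread flour: 14 tbsp; plain yogurt: 2125 mL; brown sugar: 65 g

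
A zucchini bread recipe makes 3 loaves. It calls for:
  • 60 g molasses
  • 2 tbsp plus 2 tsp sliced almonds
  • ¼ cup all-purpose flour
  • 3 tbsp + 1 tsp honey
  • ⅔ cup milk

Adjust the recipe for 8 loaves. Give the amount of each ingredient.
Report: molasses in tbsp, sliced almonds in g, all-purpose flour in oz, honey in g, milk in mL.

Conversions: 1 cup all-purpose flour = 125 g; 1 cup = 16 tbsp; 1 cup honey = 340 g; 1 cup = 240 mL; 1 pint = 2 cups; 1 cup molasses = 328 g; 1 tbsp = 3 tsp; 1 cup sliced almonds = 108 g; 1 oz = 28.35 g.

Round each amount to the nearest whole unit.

molasses: 8 tbsp; sliced almonds: 48 g; all-purpose flour: 3 oz; honey: 189 g; milk: 427 mL

Scaling factor: 8/3.
molasses: 60 g × 8/3 ÷ 328 g/cup × 16 tbsp/cup ≈ 8 tbsp
sliced almonds: (2 tbsp + 2 tsp = 8/3 tbsp) × 8/3 ÷ 16 tbsp/cup × 108 g/cup = 48 g
all-purpose flour: 0.25 cup × 8/3 × 125 g/cup ÷ 28.35 g/oz ≈ 3 oz
honey: (3 tbsp + 1 tsp = 10/3 tbsp) × 8/3 ÷ 16 tbsp/cup × 340 g/cup ≈ 189 g
milk: 2/3 cup × 8/3 × 240 mL/cup ≈ 427 mL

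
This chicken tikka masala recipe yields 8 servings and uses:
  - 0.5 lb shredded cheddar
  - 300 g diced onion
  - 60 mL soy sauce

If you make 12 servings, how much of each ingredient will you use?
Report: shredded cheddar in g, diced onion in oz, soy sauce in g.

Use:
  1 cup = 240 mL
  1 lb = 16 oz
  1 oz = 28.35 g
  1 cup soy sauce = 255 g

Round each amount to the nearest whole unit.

shredded cheddar: 340 g; diced onion: 16 oz; soy sauce: 96 g

Scaling factor: 12/8 = 3/2 = 1.5.
shredded cheddar: 0.5 lb × 3/2 × 16 oz/lb × 28.35 g/oz ≈ 340 g
diced onion: 300 g × 3/2 ÷ 28.35 g/oz ≈ 16 oz
soy sauce: 60 mL × 3/2 ÷ 240 mL/cup × 255 g/cup ≈ 96 g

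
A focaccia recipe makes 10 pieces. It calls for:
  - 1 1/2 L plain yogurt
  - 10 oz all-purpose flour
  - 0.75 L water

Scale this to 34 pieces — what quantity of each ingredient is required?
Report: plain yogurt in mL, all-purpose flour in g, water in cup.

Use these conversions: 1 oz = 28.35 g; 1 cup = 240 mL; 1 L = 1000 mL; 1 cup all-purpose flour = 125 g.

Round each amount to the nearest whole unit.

plain yogurt: 5100 mL; all-purpose flour: 964 g; water: 11 cup

Scaling factor: 34/10 = 17/5 = 3.4.
plain yogurt: 1.5 L × 17/5 × 1000 mL/L = 5100 mL
all-purpose flour: 10 oz × 17/5 × 28.35 g/oz ≈ 964 g
water: 0.75 L × 17/5 × 1000 mL/L ÷ 240 mL/cup ≈ 11 cup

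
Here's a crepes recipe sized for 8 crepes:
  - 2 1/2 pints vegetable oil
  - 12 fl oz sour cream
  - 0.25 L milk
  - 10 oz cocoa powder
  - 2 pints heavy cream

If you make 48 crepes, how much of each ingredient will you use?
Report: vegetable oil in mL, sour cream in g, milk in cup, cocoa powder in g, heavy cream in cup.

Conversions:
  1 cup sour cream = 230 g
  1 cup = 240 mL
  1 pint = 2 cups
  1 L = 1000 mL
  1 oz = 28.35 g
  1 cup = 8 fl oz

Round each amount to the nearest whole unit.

vegetable oil: 7200 mL; sour cream: 2070 g; milk: 6 cup; cocoa powder: 1701 g; heavy cream: 24 cup

Scaling factor: 48/8 = 6.
vegetable oil: 2.5 pint × 6 × 2 cup/pint × 240 mL/cup = 7200 mL
sour cream: 12 fl oz × 6 ÷ 8 fl oz/cup × 230 g/cup = 2070 g
milk: 0.25 L × 6 × 1000 mL/L ÷ 240 mL/cup ≈ 6 cup
cocoa powder: 10 oz × 6 × 28.35 g/oz = 1701 g
heavy cream: 2 pint × 6 × 2 cup/pint = 24 cup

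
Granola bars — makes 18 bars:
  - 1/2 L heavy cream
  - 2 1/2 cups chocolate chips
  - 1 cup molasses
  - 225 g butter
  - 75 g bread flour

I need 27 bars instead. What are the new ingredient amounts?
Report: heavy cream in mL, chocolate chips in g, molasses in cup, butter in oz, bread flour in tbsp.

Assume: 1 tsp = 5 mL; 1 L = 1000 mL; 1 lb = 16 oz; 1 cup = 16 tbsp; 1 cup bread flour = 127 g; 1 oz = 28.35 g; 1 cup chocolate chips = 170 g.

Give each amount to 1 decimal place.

Scaling factor: 27/18 = 3/2 = 1.5.
heavy cream: 0.5 L × 3/2 × 1000 mL/L = 750.0 mL
chocolate chips: 2.5 cup × 3/2 × 170 g/cup = 637.5 g
molasses: 1 cup × 3/2 = 1.5 cup
butter: 225 g × 3/2 ÷ 28.35 g/oz ≈ 11.9 oz
bread flour: 75 g × 3/2 ÷ 127 g/cup × 16 tbsp/cup ≈ 14.2 tbsp

heavy cream: 750.0 mL; chocolate chips: 637.5 g; molasses: 1.5 cup; butter: 11.9 oz; bread flour: 14.2 tbsp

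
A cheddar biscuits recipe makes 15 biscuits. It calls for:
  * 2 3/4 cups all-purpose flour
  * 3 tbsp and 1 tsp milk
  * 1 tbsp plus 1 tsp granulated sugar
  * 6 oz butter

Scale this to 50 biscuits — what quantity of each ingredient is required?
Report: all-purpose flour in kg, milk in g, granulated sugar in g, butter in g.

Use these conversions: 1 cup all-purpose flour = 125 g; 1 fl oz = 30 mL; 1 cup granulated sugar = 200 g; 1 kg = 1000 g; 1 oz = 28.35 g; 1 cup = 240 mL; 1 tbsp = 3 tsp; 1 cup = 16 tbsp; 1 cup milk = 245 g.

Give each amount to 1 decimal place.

all-purpose flour: 1.1 kg; milk: 170.1 g; granulated sugar: 55.6 g; butter: 567.0 g

Scaling factor: 50/15 = 10/3.
all-purpose flour: 2.75 cup × 10/3 × 125 g/cup ÷ 1000 g/kg ≈ 1.1 kg
milk: (3 tbsp + 1 tsp = 10/3 tbsp) × 10/3 ÷ 16 tbsp/cup × 245 g/cup ≈ 170.1 g
granulated sugar: (1 tbsp + 1 tsp = 4/3 tbsp) × 10/3 ÷ 16 tbsp/cup × 200 g/cup ≈ 55.6 g
butter: 6 oz × 10/3 × 28.35 g/oz = 567.0 g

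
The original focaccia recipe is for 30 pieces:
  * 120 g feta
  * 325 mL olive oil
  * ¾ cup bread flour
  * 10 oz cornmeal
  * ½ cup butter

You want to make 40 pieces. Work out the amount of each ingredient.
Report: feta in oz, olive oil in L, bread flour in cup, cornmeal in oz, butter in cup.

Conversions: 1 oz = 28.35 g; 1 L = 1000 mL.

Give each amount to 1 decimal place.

Scaling factor: 40/30 = 4/3.
feta: 120 g × 4/3 ÷ 28.35 g/oz ≈ 5.6 oz
olive oil: 325 mL × 4/3 ÷ 1000 mL/L ≈ 0.4 L
bread flour: 0.75 cup × 4/3 = 1.0 cup
cornmeal: 10 oz × 4/3 ≈ 13.3 oz
butter: 0.5 cup × 4/3 ≈ 0.7 cup

feta: 5.6 oz; olive oil: 0.4 L; bread flour: 1.0 cup; cornmeal: 13.3 oz; butter: 0.7 cup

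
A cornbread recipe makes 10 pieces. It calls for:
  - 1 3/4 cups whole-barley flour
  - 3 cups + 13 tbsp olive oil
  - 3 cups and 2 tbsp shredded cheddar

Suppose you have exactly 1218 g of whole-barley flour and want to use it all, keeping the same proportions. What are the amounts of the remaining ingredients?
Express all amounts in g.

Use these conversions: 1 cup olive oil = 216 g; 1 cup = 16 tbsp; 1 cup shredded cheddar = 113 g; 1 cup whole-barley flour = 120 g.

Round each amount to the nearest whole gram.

The original recipe has 210 g of whole-barley flour, so the scaling factor is 1218 ÷ 210 = 29/5 = 5.8.
olive oil: (3 cup + 13 tbsp = 3.8125 cup) × 29/5 × 216 g/cup ≈ 4776 g
shredded cheddar: (3 cup + 2 tbsp = 3.125 cup) × 29/5 × 113 g/cup ≈ 2048 g

olive oil: 4776 g; shredded cheddar: 2048 g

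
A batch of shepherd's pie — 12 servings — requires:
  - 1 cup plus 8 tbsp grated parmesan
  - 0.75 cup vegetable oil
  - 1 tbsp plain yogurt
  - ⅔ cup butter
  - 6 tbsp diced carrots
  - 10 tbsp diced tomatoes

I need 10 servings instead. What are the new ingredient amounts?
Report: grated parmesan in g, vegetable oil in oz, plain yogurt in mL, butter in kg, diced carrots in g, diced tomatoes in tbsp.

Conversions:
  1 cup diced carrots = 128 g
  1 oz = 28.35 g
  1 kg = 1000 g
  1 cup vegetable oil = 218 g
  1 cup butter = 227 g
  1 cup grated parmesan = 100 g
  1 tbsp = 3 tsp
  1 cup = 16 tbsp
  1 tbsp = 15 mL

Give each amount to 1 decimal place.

Scaling factor: 10/12 = 5/6.
grated parmesan: (1 cup + 8 tbsp = 1.5 cup) × 5/6 × 100 g/cup = 125.0 g
vegetable oil: 0.75 cup × 5/6 × 218 g/cup ÷ 28.35 g/oz ≈ 4.8 oz
plain yogurt: 1 tbsp × 5/6 × 15 mL/tbsp = 12.5 mL
butter: 2/3 cup × 5/6 × 227 g/cup ÷ 1000 g/kg ≈ 0.1 kg
diced carrots: 6 tbsp × 5/6 ÷ 16 tbsp/cup × 128 g/cup = 40.0 g
diced tomatoes: 10 tbsp × 5/6 ≈ 8.3 tbsp

grated parmesan: 125.0 g; vegetable oil: 4.8 oz; plain yogurt: 12.5 mL; butter: 0.1 kg; diced carrots: 40.0 g; diced tomatoes: 8.3 tbsp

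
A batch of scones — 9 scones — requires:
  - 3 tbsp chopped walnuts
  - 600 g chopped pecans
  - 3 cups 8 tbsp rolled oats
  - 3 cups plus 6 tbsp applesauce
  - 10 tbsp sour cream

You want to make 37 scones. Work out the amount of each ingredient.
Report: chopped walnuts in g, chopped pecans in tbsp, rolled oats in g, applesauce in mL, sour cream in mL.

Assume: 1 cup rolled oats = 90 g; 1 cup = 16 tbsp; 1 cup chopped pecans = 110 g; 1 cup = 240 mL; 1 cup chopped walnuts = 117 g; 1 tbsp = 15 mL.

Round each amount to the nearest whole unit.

Scaling factor: 37/9.
chopped walnuts: 3 tbsp × 37/9 ÷ 16 tbsp/cup × 117 g/cup ≈ 90 g
chopped pecans: 600 g × 37/9 ÷ 110 g/cup × 16 tbsp/cup ≈ 359 tbsp
rolled oats: (3 cup + 8 tbsp = 3.5 cup) × 37/9 × 90 g/cup = 1295 g
applesauce: (3 cup + 6 tbsp = 3.375 cup) × 37/9 × 240 mL/cup = 3330 mL
sour cream: 10 tbsp × 37/9 × 15 mL/tbsp ≈ 617 mL

chopped walnuts: 90 g; chopped pecans: 359 tbsp; rolled oats: 1295 g; applesauce: 3330 mL; sour cream: 617 mL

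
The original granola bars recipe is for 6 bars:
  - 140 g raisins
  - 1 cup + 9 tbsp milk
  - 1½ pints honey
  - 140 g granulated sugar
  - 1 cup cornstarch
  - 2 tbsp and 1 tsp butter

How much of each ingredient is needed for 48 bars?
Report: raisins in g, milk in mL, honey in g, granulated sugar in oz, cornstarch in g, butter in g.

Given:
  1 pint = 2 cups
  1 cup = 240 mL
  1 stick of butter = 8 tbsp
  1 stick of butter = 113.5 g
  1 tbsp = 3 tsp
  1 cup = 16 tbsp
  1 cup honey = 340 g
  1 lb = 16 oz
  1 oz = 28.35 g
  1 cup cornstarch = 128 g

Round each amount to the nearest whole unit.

raisins: 1120 g; milk: 3000 mL; honey: 8160 g; granulated sugar: 40 oz; cornstarch: 1024 g; butter: 265 g

Scaling factor: 48/6 = 8.
raisins: 140 g × 8 = 1120 g
milk: (1 cup + 9 tbsp = 1.5625 cup) × 8 × 240 mL/cup = 3000 mL
honey: 1.5 pint × 8 × 2 cup/pint × 340 g/cup = 8160 g
granulated sugar: 140 g × 8 ÷ 28.35 g/oz ≈ 40 oz
cornstarch: 1 cup × 8 × 128 g/cup = 1024 g
butter: (2 tbsp + 1 tsp = 7/3 tbsp) × 8 ÷ 8 tbsp/stick × 113.5 g/stick ≈ 265 g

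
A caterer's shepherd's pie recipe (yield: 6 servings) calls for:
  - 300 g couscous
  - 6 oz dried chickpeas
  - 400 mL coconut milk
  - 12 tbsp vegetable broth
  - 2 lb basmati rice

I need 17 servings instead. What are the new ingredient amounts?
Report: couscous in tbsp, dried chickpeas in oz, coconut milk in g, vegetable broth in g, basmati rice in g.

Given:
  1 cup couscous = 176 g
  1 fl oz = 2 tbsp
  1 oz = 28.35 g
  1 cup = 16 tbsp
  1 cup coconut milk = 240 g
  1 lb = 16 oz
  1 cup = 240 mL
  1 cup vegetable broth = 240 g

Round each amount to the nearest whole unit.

couscous: 77 tbsp; dried chickpeas: 17 oz; coconut milk: 1133 g; vegetable broth: 510 g; basmati rice: 2570 g

Scaling factor: 17/6.
couscous: 300 g × 17/6 ÷ 176 g/cup × 16 tbsp/cup ≈ 77 tbsp
dried chickpeas: 6 oz × 17/6 = 17 oz
coconut milk: 400 mL × 17/6 ÷ 240 mL/cup × 240 g/cup ≈ 1133 g
vegetable broth: 12 tbsp × 17/6 ÷ 16 tbsp/cup × 240 g/cup = 510 g
basmati rice: 2 lb × 17/6 × 16 oz/lb × 28.35 g/oz ≈ 2570 g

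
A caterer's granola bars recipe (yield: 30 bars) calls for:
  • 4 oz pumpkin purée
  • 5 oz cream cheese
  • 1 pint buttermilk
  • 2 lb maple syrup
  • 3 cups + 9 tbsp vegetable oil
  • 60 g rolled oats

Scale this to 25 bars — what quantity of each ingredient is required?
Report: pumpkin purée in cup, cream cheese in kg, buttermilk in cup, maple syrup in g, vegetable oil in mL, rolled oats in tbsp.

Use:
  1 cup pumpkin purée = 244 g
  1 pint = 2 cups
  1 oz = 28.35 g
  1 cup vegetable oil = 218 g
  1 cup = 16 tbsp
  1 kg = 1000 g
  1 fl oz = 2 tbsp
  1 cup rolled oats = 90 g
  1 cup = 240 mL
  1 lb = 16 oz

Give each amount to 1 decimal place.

pumpkin purée: 0.4 cup; cream cheese: 0.1 kg; buttermilk: 1.7 cup; maple syrup: 756.0 g; vegetable oil: 712.5 mL; rolled oats: 8.9 tbsp

Scaling factor: 25/30 = 5/6.
pumpkin purée: 4 oz × 5/6 × 28.35 g/oz ÷ 244 g/cup ≈ 0.4 cup
cream cheese: 5 oz × 5/6 × 28.35 g/oz ÷ 1000 g/kg ≈ 0.1 kg
buttermilk: 1 pint × 5/6 × 2 cup/pint ≈ 1.7 cup
maple syrup: 2 lb × 5/6 × 16 oz/lb × 28.35 g/oz = 756.0 g
vegetable oil: (3 cup + 9 tbsp = 3.5625 cup) × 5/6 × 240 mL/cup = 712.5 mL
rolled oats: 60 g × 5/6 ÷ 90 g/cup × 16 tbsp/cup ≈ 8.9 tbsp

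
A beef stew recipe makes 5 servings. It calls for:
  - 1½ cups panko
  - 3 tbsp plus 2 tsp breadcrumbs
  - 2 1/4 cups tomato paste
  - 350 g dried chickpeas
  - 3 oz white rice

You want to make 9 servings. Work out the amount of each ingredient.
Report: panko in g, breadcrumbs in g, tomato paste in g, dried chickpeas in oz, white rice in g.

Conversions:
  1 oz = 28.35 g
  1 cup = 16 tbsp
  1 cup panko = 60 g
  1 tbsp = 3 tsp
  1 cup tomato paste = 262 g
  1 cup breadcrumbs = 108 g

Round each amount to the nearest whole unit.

Scaling factor: 9/5 = 1.8.
panko: 1.5 cup × 9/5 × 60 g/cup = 162 g
breadcrumbs: (3 tbsp + 2 tsp = 11/3 tbsp) × 9/5 ÷ 16 tbsp/cup × 108 g/cup ≈ 45 g
tomato paste: 2.25 cup × 9/5 × 262 g/cup ≈ 1061 g
dried chickpeas: 350 g × 9/5 ÷ 28.35 g/oz ≈ 22 oz
white rice: 3 oz × 9/5 × 28.35 g/oz ≈ 153 g

panko: 162 g; breadcrumbs: 45 g; tomato paste: 1061 g; dried chickpeas: 22 oz; white rice: 153 g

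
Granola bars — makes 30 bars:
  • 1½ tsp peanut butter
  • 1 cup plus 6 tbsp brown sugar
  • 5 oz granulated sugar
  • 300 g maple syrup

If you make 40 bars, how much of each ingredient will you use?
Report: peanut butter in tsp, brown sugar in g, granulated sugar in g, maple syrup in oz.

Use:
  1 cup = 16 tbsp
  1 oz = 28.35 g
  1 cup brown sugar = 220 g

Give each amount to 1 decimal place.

peanut butter: 2.0 tsp; brown sugar: 403.3 g; granulated sugar: 189.0 g; maple syrup: 14.1 oz

Scaling factor: 40/30 = 4/3.
peanut butter: 1.5 tsp × 4/3 = 2.0 tsp
brown sugar: (1 cup + 6 tbsp = 1.375 cup) × 4/3 × 220 g/cup ≈ 403.3 g
granulated sugar: 5 oz × 4/3 × 28.35 g/oz = 189.0 g
maple syrup: 300 g × 4/3 ÷ 28.35 g/oz ≈ 14.1 oz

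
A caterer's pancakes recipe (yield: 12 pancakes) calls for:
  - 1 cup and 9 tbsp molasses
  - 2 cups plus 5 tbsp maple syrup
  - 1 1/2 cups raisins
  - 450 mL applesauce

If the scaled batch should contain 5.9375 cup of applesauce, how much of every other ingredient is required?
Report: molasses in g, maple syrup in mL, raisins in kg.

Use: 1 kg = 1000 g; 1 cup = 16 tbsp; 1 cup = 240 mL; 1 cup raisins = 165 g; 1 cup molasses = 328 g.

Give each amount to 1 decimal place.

The original recipe has 1.875 cup of applesauce, so the scaling factor is 5.9375 ÷ 1.875 = 19/6.
molasses: (1 cup + 9 tbsp = 1.5625 cup) × 19/6 × 328 g/cup ≈ 1622.9 g
maple syrup: (2 cup + 5 tbsp = 2.3125 cup) × 19/6 × 240 mL/cup = 1757.5 mL
raisins: 1.5 cup × 19/6 × 165 g/cup ÷ 1000 g/kg ≈ 0.8 kg

molasses: 1622.9 g; maple syrup: 1757.5 mL; raisins: 0.8 kg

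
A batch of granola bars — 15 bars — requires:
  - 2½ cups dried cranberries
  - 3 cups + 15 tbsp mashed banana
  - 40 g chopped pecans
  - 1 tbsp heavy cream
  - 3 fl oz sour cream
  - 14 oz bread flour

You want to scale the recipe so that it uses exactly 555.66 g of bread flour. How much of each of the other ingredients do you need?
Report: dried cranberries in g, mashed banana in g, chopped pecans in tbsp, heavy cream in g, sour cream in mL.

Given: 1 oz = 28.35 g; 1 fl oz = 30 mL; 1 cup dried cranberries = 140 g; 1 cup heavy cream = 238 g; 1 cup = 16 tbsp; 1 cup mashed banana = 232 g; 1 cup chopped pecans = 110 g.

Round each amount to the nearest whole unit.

dried cranberries: 490 g; mashed banana: 1279 g; chopped pecans: 8 tbsp; heavy cream: 21 g; sour cream: 126 mL

The original recipe has 396.9 g of bread flour, so the scaling factor is 555.66 ÷ 396.9 = 7/5 = 1.4.
dried cranberries: 2.5 cup × 7/5 × 140 g/cup = 490 g
mashed banana: (3 cup + 15 tbsp = 3.9375 cup) × 7/5 × 232 g/cup ≈ 1279 g
chopped pecans: 40 g × 7/5 ÷ 110 g/cup × 16 tbsp/cup ≈ 8 tbsp
heavy cream: 1 tbsp × 7/5 ÷ 16 tbsp/cup × 238 g/cup ≈ 21 g
sour cream: 3 fl oz × 7/5 × 30 mL/fl oz = 126 mL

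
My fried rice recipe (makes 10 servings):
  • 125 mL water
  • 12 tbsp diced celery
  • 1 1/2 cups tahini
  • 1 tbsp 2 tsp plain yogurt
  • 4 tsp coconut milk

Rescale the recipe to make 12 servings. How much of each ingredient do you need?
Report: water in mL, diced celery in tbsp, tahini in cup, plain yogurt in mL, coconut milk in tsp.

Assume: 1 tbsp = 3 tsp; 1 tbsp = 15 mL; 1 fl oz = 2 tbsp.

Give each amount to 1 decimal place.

Scaling factor: 12/10 = 6/5 = 1.2.
water: 125 mL × 6/5 = 150.0 mL
diced celery: 12 tbsp × 6/5 = 14.4 tbsp
tahini: 1.5 cup × 6/5 = 1.8 cup
plain yogurt: (1 tbsp + 2 tsp = 5/3 tbsp) × 6/5 × 15 mL/tbsp = 30.0 mL
coconut milk: 4 tsp × 6/5 = 4.8 tsp

water: 150.0 mL; diced celery: 14.4 tbsp; tahini: 1.8 cup; plain yogurt: 30.0 mL; coconut milk: 4.8 tsp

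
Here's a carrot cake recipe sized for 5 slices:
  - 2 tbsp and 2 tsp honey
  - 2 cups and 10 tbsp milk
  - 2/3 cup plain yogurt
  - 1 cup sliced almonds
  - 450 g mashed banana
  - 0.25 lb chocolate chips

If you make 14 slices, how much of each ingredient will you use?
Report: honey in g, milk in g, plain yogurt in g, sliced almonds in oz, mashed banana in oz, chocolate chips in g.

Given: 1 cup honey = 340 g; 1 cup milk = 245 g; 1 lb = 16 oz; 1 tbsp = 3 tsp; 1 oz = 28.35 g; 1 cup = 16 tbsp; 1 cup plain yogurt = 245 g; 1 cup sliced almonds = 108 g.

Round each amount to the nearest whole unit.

Scaling factor: 14/5 = 2.8.
honey: (2 tbsp + 2 tsp = 8/3 tbsp) × 14/5 ÷ 16 tbsp/cup × 340 g/cup ≈ 159 g
milk: (2 cup + 10 tbsp = 2.625 cup) × 14/5 × 245 g/cup ≈ 1801 g
plain yogurt: 2/3 cup × 14/5 × 245 g/cup ≈ 457 g
sliced almonds: 1 cup × 14/5 × 108 g/cup ÷ 28.35 g/oz ≈ 11 oz
mashed banana: 450 g × 14/5 ÷ 28.35 g/oz ≈ 44 oz
chocolate chips: 0.25 lb × 14/5 × 16 oz/lb × 28.35 g/oz ≈ 318 g

honey: 159 g; milk: 1801 g; plain yogurt: 457 g; sliced almonds: 11 oz; mashed banana: 44 oz; chocolate chips: 318 g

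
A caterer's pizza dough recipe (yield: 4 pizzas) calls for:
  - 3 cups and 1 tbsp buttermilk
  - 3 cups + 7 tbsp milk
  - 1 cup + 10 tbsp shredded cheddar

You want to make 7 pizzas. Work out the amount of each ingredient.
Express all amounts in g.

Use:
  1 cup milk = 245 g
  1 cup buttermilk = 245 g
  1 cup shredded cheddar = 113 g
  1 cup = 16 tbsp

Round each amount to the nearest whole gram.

Scaling factor: 7/4 = 1.75.
buttermilk: (3 cup + 1 tbsp = 3.0625 cup) × 7/4 × 245 g/cup ≈ 1313 g
milk: (3 cup + 7 tbsp = 3.4375 cup) × 7/4 × 245 g/cup ≈ 1474 g
shredded cheddar: (1 cup + 10 tbsp = 1.625 cup) × 7/4 × 113 g/cup ≈ 321 g

buttermilk: 1313 g; milk: 1474 g; shredded cheddar: 321 g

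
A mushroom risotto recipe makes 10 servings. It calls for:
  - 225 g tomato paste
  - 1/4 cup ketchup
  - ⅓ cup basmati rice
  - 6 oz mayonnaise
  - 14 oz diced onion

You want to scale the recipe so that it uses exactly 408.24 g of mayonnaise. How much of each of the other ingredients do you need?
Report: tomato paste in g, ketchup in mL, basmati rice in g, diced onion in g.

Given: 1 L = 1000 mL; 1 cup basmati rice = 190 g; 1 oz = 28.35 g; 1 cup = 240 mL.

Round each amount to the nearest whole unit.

The original recipe has 170.1 g of mayonnaise, so the scaling factor is 408.24 ÷ 170.1 = 12/5 = 2.4.
tomato paste: 225 g × 12/5 = 540 g
ketchup: 0.25 cup × 12/5 × 240 mL/cup = 144 mL
basmati rice: 1/3 cup × 12/5 × 190 g/cup = 152 g
diced onion: 14 oz × 12/5 × 28.35 g/oz ≈ 953 g

tomato paste: 540 g; ketchup: 144 mL; basmati rice: 152 g; diced onion: 953 g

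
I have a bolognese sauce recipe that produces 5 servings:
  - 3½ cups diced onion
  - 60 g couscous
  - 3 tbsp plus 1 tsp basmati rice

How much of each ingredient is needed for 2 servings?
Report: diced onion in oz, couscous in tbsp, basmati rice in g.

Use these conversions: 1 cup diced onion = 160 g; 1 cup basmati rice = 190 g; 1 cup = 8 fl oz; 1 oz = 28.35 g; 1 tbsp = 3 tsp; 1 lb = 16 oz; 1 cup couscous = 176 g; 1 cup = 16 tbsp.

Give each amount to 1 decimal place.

diced onion: 7.9 oz; couscous: 2.2 tbsp; basmati rice: 15.8 g

Scaling factor: 2/5 = 0.4.
diced onion: 3.5 cup × 2/5 × 160 g/cup ÷ 28.35 g/oz ≈ 7.9 oz
couscous: 60 g × 2/5 ÷ 176 g/cup × 16 tbsp/cup ≈ 2.2 tbsp
basmati rice: (3 tbsp + 1 tsp = 10/3 tbsp) × 2/5 ÷ 16 tbsp/cup × 190 g/cup ≈ 15.8 g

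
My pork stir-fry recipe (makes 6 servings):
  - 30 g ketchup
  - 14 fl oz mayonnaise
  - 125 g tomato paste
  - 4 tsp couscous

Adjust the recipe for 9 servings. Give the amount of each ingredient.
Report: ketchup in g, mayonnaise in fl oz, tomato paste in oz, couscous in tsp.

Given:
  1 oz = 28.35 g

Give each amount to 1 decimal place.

Scaling factor: 9/6 = 3/2 = 1.5.
ketchup: 30 g × 3/2 = 45.0 g
mayonnaise: 14 fl oz × 3/2 = 21.0 fl oz
tomato paste: 125 g × 3/2 ÷ 28.35 g/oz ≈ 6.6 oz
couscous: 4 tsp × 3/2 = 6.0 tsp

ketchup: 45.0 g; mayonnaise: 21.0 fl oz; tomato paste: 6.6 oz; couscous: 6.0 tsp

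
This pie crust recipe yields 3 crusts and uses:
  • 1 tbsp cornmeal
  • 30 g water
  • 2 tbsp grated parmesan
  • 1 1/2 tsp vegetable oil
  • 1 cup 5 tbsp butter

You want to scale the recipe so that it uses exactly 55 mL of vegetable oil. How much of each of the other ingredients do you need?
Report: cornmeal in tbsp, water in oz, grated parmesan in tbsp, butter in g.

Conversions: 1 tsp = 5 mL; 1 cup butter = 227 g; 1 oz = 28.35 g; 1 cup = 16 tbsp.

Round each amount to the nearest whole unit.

The original recipe has 7.5 mL of vegetable oil, so the scaling factor is 55 ÷ 7.5 = 22/3.
cornmeal: 1 tbsp × 22/3 ≈ 7 tbsp
water: 30 g × 22/3 ÷ 28.35 g/oz ≈ 8 oz
grated parmesan: 2 tbsp × 22/3 ≈ 15 tbsp
butter: (1 cup + 5 tbsp = 1.3125 cup) × 22/3 × 227 g/cup ≈ 2185 g

cornmeal: 7 tbsp; water: 8 oz; grated parmesan: 15 tbsp; butter: 2185 g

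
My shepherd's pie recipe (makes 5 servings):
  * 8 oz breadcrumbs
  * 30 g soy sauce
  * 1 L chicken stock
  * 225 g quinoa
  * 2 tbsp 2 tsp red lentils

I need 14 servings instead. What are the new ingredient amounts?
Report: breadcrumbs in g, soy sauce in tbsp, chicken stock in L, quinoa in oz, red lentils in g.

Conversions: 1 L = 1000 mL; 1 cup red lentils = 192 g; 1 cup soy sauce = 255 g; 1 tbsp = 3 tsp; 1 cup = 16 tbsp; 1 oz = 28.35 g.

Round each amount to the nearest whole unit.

Scaling factor: 14/5 = 2.8.
breadcrumbs: 8 oz × 14/5 × 28.35 g/oz ≈ 635 g
soy sauce: 30 g × 14/5 ÷ 255 g/cup × 16 tbsp/cup ≈ 5 tbsp
chicken stock: 1 L × 14/5 ≈ 3 L
quinoa: 225 g × 14/5 ÷ 28.35 g/oz ≈ 22 oz
red lentils: (2 tbsp + 2 tsp = 8/3 tbsp) × 14/5 ÷ 16 tbsp/cup × 192 g/cup ≈ 90 g

breadcrumbs: 635 g; soy sauce: 5 tbsp; chicken stock: 3 L; quinoa: 22 oz; red lentils: 90 g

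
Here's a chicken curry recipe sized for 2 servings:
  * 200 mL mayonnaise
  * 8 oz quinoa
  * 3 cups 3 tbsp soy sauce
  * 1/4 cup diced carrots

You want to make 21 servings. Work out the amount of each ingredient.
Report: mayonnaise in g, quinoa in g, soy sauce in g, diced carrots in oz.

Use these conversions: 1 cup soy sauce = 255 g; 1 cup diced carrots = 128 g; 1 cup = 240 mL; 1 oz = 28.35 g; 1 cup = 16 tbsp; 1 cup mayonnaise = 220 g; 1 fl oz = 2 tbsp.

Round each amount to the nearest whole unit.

mayonnaise: 1925 g; quinoa: 2381 g; soy sauce: 8535 g; diced carrots: 12 oz

Scaling factor: 21/2 = 10.5.
mayonnaise: 200 mL × 21/2 ÷ 240 mL/cup × 220 g/cup = 1925 g
quinoa: 8 oz × 21/2 × 28.35 g/oz ≈ 2381 g
soy sauce: (3 cup + 3 tbsp = 3.1875 cup) × 21/2 × 255 g/cup ≈ 8535 g
diced carrots: 0.25 cup × 21/2 × 128 g/cup ÷ 28.35 g/oz ≈ 12 oz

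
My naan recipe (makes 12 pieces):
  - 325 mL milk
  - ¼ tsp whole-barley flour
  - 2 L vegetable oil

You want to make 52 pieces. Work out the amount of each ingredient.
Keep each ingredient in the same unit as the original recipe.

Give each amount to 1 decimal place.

Scaling factor: 52/12 = 13/3.
milk: 325 mL × 13/3 ≈ 1408.3 mL
whole-barley flour: 0.25 tsp × 13/3 ≈ 1.1 tsp
vegetable oil: 2 L × 13/3 ≈ 8.7 L

milk: 1408.3 mL; whole-barley flour: 1.1 tsp; vegetable oil: 8.7 L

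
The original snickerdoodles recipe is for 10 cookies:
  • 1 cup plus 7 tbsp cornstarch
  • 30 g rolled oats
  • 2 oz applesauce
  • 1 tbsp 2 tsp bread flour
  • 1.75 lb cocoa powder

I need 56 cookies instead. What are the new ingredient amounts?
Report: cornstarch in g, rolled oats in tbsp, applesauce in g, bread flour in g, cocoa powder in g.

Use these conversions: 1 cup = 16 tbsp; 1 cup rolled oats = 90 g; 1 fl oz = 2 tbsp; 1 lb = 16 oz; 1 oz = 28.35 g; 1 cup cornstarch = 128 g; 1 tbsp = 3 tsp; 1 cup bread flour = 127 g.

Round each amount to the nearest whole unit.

cornstarch: 1030 g; rolled oats: 30 tbsp; applesauce: 318 g; bread flour: 74 g; cocoa powder: 4445 g

Scaling factor: 56/10 = 28/5 = 5.6.
cornstarch: (1 cup + 7 tbsp = 1.4375 cup) × 28/5 × 128 g/cup ≈ 1030 g
rolled oats: 30 g × 28/5 ÷ 90 g/cup × 16 tbsp/cup ≈ 30 tbsp
applesauce: 2 oz × 28/5 × 28.35 g/oz ≈ 318 g
bread flour: (1 tbsp + 2 tsp = 5/3 tbsp) × 28/5 ÷ 16 tbsp/cup × 127 g/cup ≈ 74 g
cocoa powder: 1.75 lb × 28/5 × 16 oz/lb × 28.35 g/oz ≈ 4445 g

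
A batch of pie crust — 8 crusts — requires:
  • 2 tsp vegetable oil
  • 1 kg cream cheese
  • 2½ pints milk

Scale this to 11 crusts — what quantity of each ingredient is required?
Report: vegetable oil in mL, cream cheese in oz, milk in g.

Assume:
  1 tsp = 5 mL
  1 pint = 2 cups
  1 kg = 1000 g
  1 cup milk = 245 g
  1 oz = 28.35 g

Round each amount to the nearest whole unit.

Scaling factor: 11/8 = 1.375.
vegetable oil: 2 tsp × 11/8 × 5 mL/tsp ≈ 14 mL
cream cheese: 1 kg × 11/8 × 1000 g/kg ÷ 28.35 g/oz ≈ 49 oz
milk: 2.5 pint × 11/8 × 2 cup/pint × 245 g/cup ≈ 1684 g

vegetable oil: 14 mL; cream cheese: 49 oz; milk: 1684 g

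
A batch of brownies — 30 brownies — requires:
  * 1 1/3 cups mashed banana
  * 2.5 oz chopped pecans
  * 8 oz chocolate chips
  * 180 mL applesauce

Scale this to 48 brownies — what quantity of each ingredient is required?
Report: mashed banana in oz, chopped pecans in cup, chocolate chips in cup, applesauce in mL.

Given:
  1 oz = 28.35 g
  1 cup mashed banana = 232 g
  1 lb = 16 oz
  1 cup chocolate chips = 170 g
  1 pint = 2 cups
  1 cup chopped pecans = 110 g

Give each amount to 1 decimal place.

mashed banana: 17.5 oz; chopped pecans: 1.0 cup; chocolate chips: 2.1 cup; applesauce: 288.0 mL

Scaling factor: 48/30 = 8/5 = 1.6.
mashed banana: 4/3 cup × 8/5 × 232 g/cup ÷ 28.35 g/oz ≈ 17.5 oz
chopped pecans: 2.5 oz × 8/5 × 28.35 g/oz ÷ 110 g/cup ≈ 1.0 cup
chocolate chips: 8 oz × 8/5 × 28.35 g/oz ÷ 170 g/cup ≈ 2.1 cup
applesauce: 180 mL × 8/5 = 288.0 mL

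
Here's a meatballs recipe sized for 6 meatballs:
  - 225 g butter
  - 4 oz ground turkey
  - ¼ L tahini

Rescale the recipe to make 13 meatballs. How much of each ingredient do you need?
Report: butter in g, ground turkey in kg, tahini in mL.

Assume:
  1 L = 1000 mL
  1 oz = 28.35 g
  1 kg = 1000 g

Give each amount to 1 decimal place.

butter: 487.5 g; ground turkey: 0.2 kg; tahini: 541.7 mL

Scaling factor: 13/6.
butter: 225 g × 13/6 = 487.5 g
ground turkey: 4 oz × 13/6 × 28.35 g/oz ÷ 1000 g/kg ≈ 0.2 kg
tahini: 0.25 L × 13/6 × 1000 mL/L ≈ 541.7 mL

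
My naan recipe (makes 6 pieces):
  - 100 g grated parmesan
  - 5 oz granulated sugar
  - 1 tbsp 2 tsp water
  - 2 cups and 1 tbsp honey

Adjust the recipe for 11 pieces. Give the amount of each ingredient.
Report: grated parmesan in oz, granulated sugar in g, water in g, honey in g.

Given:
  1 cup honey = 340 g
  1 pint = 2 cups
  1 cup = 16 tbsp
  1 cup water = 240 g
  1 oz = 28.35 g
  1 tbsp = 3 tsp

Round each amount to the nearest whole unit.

Scaling factor: 11/6.
grated parmesan: 100 g × 11/6 ÷ 28.35 g/oz ≈ 6 oz
granulated sugar: 5 oz × 11/6 × 28.35 g/oz ≈ 260 g
water: (1 tbsp + 2 tsp = 5/3 tbsp) × 11/6 ÷ 16 tbsp/cup × 240 g/cup ≈ 46 g
honey: (2 cup + 1 tbsp = 2.0625 cup) × 11/6 × 340 g/cup ≈ 1286 g

grated parmesan: 6 oz; granulated sugar: 260 g; water: 46 g; honey: 1286 g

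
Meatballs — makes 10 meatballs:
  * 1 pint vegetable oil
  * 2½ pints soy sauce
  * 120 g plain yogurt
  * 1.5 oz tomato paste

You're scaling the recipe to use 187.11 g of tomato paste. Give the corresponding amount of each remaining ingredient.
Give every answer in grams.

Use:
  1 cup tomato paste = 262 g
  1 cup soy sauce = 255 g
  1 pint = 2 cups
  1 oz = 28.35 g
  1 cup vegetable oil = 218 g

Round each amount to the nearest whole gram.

The original recipe has 42.525 g of tomato paste, so the scaling factor is 187.11 ÷ 42.525 = 22/5 = 4.4.
vegetable oil: 1 pint × 22/5 × 2 cup/pint × 218 g/cup ≈ 1918 g
soy sauce: 2.5 pint × 22/5 × 2 cup/pint × 255 g/cup = 5610 g
plain yogurt: 120 g × 22/5 = 528 g

vegetable oil: 1918 g; soy sauce: 5610 g; plain yogurt: 528 g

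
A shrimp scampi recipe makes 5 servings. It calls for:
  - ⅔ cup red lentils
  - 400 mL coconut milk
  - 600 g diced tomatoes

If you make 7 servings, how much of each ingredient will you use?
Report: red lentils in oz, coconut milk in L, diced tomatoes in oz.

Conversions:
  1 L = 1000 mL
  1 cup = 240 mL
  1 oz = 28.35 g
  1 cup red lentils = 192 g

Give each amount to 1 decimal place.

red lentils: 6.3 oz; coconut milk: 0.6 L; diced tomatoes: 29.6 oz

Scaling factor: 7/5 = 1.4.
red lentils: 2/3 cup × 7/5 × 192 g/cup ÷ 28.35 g/oz ≈ 6.3 oz
coconut milk: 400 mL × 7/5 ÷ 1000 mL/L ≈ 0.6 L
diced tomatoes: 600 g × 7/5 ÷ 28.35 g/oz ≈ 29.6 oz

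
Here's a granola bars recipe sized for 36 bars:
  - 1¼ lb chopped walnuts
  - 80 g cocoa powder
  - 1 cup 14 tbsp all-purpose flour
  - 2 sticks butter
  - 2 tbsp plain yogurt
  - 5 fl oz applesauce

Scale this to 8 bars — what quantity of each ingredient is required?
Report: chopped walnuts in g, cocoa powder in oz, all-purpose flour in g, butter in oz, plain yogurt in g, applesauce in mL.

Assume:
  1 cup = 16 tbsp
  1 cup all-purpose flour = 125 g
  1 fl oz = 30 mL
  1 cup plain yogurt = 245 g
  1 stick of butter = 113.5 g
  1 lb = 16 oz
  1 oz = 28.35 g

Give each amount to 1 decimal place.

Scaling factor: 8/36 = 2/9.
chopped walnuts: 1.25 lb × 2/9 × 16 oz/lb × 28.35 g/oz = 126.0 g
cocoa powder: 80 g × 2/9 ÷ 28.35 g/oz ≈ 0.6 oz
all-purpose flour: (1 cup + 14 tbsp = 1.875 cup) × 2/9 × 125 g/cup ≈ 52.1 g
butter: 2 stick × 2/9 × 113.5 g/stick ÷ 28.35 g/oz ≈ 1.8 oz
plain yogurt: 2 tbsp × 2/9 ÷ 16 tbsp/cup × 245 g/cup ≈ 6.8 g
applesauce: 5 fl oz × 2/9 × 30 mL/fl oz ≈ 33.3 mL

chopped walnuts: 126.0 g; cocoa powder: 0.6 oz; all-purpose flour: 52.1 g; butter: 1.8 oz; plain yogurt: 6.8 g; applesauce: 33.3 mL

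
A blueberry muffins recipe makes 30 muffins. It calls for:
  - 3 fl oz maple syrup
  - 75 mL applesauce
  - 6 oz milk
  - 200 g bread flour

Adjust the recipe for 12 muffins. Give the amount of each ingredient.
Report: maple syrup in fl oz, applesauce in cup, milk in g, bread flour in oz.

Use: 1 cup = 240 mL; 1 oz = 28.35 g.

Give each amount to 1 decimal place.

maple syrup: 1.2 fl oz; applesauce: 0.1 cup; milk: 68.0 g; bread flour: 2.8 oz

Scaling factor: 12/30 = 2/5 = 0.4.
maple syrup: 3 fl oz × 2/5 = 1.2 fl oz
applesauce: 75 mL × 2/5 ÷ 240 mL/cup ≈ 0.1 cup
milk: 6 oz × 2/5 × 28.35 g/oz ≈ 68.0 g
bread flour: 200 g × 2/5 ÷ 28.35 g/oz ≈ 2.8 oz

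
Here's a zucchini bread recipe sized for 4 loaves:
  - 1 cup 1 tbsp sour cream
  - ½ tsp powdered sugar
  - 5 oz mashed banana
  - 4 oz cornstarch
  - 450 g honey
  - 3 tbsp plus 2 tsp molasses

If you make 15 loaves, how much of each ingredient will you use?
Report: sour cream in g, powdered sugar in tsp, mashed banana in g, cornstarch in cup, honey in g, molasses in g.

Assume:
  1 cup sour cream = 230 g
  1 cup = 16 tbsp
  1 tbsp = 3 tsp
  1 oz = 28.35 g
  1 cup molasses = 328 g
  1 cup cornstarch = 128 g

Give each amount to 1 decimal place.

sour cream: 916.4 g; powdered sugar: 1.9 tsp; mashed banana: 531.6 g; cornstarch: 3.3 cup; honey: 1687.5 g; molasses: 281.9 g

Scaling factor: 15/4 = 3.75.
sour cream: (1 cup + 1 tbsp = 1.0625 cup) × 15/4 × 230 g/cup ≈ 916.4 g
powdered sugar: 0.5 tsp × 15/4 ≈ 1.9 tsp
mashed banana: 5 oz × 15/4 × 28.35 g/oz ≈ 531.6 g
cornstarch: 4 oz × 15/4 × 28.35 g/oz ÷ 128 g/cup ≈ 3.3 cup
honey: 450 g × 15/4 = 1687.5 g
molasses: (3 tbsp + 2 tsp = 11/3 tbsp) × 15/4 ÷ 16 tbsp/cup × 328 g/cup ≈ 281.9 g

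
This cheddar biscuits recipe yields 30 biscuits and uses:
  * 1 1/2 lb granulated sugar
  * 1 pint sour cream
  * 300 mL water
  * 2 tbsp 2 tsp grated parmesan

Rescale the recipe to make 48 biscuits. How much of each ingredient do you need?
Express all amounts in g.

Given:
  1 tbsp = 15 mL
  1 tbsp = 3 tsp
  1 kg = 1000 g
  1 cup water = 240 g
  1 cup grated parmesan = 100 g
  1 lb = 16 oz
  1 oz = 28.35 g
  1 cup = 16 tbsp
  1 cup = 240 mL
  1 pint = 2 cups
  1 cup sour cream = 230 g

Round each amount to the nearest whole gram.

Scaling factor: 48/30 = 8/5 = 1.6.
granulated sugar: 1.5 lb × 8/5 × 16 oz/lb × 28.35 g/oz ≈ 1089 g
sour cream: 1 pint × 8/5 × 2 cup/pint × 230 g/cup = 736 g
water: 300 mL × 8/5 ÷ 240 mL/cup × 240 g/cup = 480 g
grated parmesan: (2 tbsp + 2 tsp = 8/3 tbsp) × 8/5 ÷ 16 tbsp/cup × 100 g/cup ≈ 27 g

granulated sugar: 1089 g; sour cream: 736 g; water: 480 g; grated parmesan: 27 g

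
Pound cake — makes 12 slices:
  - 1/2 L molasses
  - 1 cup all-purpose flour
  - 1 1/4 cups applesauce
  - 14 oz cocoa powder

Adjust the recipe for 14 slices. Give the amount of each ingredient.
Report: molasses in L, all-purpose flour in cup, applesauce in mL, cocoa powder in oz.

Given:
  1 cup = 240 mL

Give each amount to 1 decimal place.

molasses: 0.6 L; all-purpose flour: 1.2 cup; applesauce: 350.0 mL; cocoa powder: 16.3 oz

Scaling factor: 14/12 = 7/6.
molasses: 0.5 L × 7/6 ≈ 0.6 L
all-purpose flour: 1 cup × 7/6 ≈ 1.2 cup
applesauce: 1.25 cup × 7/6 × 240 mL/cup = 350.0 mL
cocoa powder: 14 oz × 7/6 ≈ 16.3 oz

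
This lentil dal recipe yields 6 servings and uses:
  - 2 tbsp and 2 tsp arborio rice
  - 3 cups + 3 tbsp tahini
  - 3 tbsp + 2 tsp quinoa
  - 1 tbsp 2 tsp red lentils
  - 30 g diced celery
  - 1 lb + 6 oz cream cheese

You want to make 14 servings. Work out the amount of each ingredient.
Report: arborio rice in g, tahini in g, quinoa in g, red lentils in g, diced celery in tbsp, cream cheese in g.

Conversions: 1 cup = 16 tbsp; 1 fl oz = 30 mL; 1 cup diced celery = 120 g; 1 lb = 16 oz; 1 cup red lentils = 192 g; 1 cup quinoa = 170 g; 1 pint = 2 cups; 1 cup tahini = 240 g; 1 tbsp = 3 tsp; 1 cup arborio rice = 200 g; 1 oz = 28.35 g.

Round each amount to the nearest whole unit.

arborio rice: 78 g; tahini: 1785 g; quinoa: 91 g; red lentils: 47 g; diced celery: 9 tbsp; cream cheese: 1455 g

Scaling factor: 14/6 = 7/3.
arborio rice: (2 tbsp + 2 tsp = 8/3 tbsp) × 7/3 ÷ 16 tbsp/cup × 200 g/cup ≈ 78 g
tahini: (3 cup + 3 tbsp = 3.1875 cup) × 7/3 × 240 g/cup = 1785 g
quinoa: (3 tbsp + 2 tsp = 11/3 tbsp) × 7/3 ÷ 16 tbsp/cup × 170 g/cup ≈ 91 g
red lentils: (1 tbsp + 2 tsp = 5/3 tbsp) × 7/3 ÷ 16 tbsp/cup × 192 g/cup ≈ 47 g
diced celery: 30 g × 7/3 ÷ 120 g/cup × 16 tbsp/cup ≈ 9 tbsp
cream cheese: (1 lb + 6 oz = 1.375 lb) × 7/3 × 16 oz/lb × 28.35 g/oz ≈ 1455 g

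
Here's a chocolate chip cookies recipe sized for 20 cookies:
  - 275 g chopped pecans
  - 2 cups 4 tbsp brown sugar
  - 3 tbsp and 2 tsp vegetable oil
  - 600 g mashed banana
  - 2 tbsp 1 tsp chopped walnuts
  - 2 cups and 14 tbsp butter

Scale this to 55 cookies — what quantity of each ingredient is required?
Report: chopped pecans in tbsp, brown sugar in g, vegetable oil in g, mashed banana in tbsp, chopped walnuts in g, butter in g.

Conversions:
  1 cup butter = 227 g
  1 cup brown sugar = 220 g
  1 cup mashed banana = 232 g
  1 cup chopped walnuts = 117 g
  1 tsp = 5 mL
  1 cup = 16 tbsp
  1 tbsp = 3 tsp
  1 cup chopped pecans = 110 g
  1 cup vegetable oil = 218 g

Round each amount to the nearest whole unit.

chopped pecans: 110 tbsp; brown sugar: 1361 g; vegetable oil: 137 g; mashed banana: 114 tbsp; chopped walnuts: 47 g; butter: 1795 g

Scaling factor: 55/20 = 11/4 = 2.75.
chopped pecans: 275 g × 11/4 ÷ 110 g/cup × 16 tbsp/cup = 110 tbsp
brown sugar: (2 cup + 4 tbsp = 2.25 cup) × 11/4 × 220 g/cup ≈ 1361 g
vegetable oil: (3 tbsp + 2 tsp = 11/3 tbsp) × 11/4 ÷ 16 tbsp/cup × 218 g/cup ≈ 137 g
mashed banana: 600 g × 11/4 ÷ 232 g/cup × 16 tbsp/cup ≈ 114 tbsp
chopped walnuts: (2 tbsp + 1 tsp = 7/3 tbsp) × 11/4 ÷ 16 tbsp/cup × 117 g/cup ≈ 47 g
butter: (2 cup + 14 tbsp = 2.875 cup) × 11/4 × 227 g/cup ≈ 1795 g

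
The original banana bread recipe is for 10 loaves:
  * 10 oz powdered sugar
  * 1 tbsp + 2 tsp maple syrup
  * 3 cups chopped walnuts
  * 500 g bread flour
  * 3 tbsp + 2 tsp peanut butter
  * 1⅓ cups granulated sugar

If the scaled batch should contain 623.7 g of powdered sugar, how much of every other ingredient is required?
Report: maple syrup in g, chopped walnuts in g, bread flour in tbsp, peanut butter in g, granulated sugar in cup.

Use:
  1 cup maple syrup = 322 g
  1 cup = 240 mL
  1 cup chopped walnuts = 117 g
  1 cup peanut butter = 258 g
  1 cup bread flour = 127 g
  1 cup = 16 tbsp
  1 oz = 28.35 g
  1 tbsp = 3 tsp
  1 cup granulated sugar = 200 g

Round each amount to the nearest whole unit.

maple syrup: 74 g; chopped walnuts: 772 g; bread flour: 139 tbsp; peanut butter: 130 g; granulated sugar: 3 cup

The original recipe has 283.5 g of powdered sugar, so the scaling factor is 623.7 ÷ 283.5 = 11/5 = 2.2.
maple syrup: (1 tbsp + 2 tsp = 5/3 tbsp) × 11/5 ÷ 16 tbsp/cup × 322 g/cup ≈ 74 g
chopped walnuts: 3 cup × 11/5 × 117 g/cup ≈ 772 g
bread flour: 500 g × 11/5 ÷ 127 g/cup × 16 tbsp/cup ≈ 139 tbsp
peanut butter: (3 tbsp + 2 tsp = 11/3 tbsp) × 11/5 ÷ 16 tbsp/cup × 258 g/cup ≈ 130 g
granulated sugar: 4/3 cup × 11/5 ≈ 3 cup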